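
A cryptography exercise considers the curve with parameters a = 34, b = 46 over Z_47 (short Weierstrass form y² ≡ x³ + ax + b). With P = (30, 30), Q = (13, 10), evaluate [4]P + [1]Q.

First 4P:
Repeated addition: build up to 4P.
2P: tangent at (30, 30): λ = (3·30² + 34)/(2·30) ≡ 8/13. 13⁻¹ ≡ 29 (mod 47) since 13·29 = 377 ≡ 1, so λ ≡ 8·29 ≡ 44.
  x = λ² - 30 - 30 = 1936 - 60 ≡ 43; y = λ·(30 - 43) - 30 ≡ 9. → (43, 9)
3P: (43, 9) + (30, 30). λ = (30 - 9)/(30 - 43) ≡ 21/34 mod 47. 34⁻¹ ≡ 18 (mod 47), so λ ≡ 2.
  x = λ² - 43 - 30 = 4 - 73 ≡ 25; y = λ·(43 - 25) - 9 ≡ 27. → (25, 27)
4P: (25, 27) + (30, 30). λ = (30 - 27)/(30 - 25) ≡ 3/5 mod 47. 5⁻¹ ≡ 19 (mod 47), so λ ≡ 10.
  x = λ² - 25 - 30 = 100 - 55 ≡ 45; y = λ·(25 - 45) - 27 ≡ 8. → (45, 8)
4P = (45, 8).
Finally 4P + Q:
(45, 8) + (13, 10). λ = (10 - 8)/(13 - 45) ≡ 2/15 mod 47. 15⁻¹ ≡ 22 (mod 47), so λ ≡ 44.
  x = λ² - 45 - 13 = 1936 - 58 ≡ 45; y = λ·(45 - 45) - 8 ≡ 39. → (45, 39)

(45, 39)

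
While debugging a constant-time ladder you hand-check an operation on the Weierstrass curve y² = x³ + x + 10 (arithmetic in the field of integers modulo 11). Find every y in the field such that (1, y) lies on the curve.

1, 10

x³ + 1x + 10 = 12 ≡ 1 (mod 11).
Square roots of 1 mod 11: 1 and 10 (since 1² = 1 ≡ 1).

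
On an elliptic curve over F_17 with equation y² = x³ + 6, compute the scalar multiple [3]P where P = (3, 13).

Repeated addition: build up to 3P.
2P: tangent at (3, 13): λ = (3·3² + 0)/(2·13) ≡ 10/9. 9⁻¹ ≡ 2 (mod 17), so λ ≡ 10·2 ≡ 3.
  x = λ² - 3 - 3 = 9 - 6 ≡ 3; y = λ·(3 - 3) - 13 ≡ 4. → (3, 4)
3P: (3, 4) + (3, 13): same x and y₁ ≡ -y₂, so the sum is the point at infinity.

O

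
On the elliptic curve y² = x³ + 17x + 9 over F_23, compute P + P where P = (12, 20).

tangent at (12, 20): λ = (3·12² + 17)/(2·20) ≡ 12/17. 17⁻¹ ≡ 19 (mod 23) since 17·19 = 323 ≡ 1, so λ ≡ 12·19 ≡ 21.
  x = λ² - 12 - 12 = 441 - 24 ≡ 3; y = λ·(12 - 3) - 20 ≡ 8. → (3, 8)

(3, 8)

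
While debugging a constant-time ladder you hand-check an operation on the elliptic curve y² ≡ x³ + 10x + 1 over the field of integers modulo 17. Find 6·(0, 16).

Write Q = (0, 16).
Double-and-add on 6 = (110)₂. Start with Q = (0, 16) for the leading 1-bit.
double: tangent at (0, 16): λ = (3·0² + 10)/(2·16) ≡ 10/15. 15⁻¹ ≡ 8 (mod 17) since 15·8 = 120 ≡ 1, so λ ≡ 10·8 ≡ 12.
  x = λ² - 0 - 0 = 144 - 0 ≡ 8; y = λ·(0 - 8) - 16 ≡ 7. → (8, 7)
add Q: (8, 7) + (0, 16). λ = (16 - 7)/(0 - 8) ≡ 9/9 mod 17. 9⁻¹ ≡ 2 (mod 17), so λ ≡ 1.
  x = λ² - 8 - 0 = 1 - 8 ≡ 10; y = λ·(8 - 10) - 7 ≡ 8. → (10, 8)
double: tangent at (10, 8): λ = (3·10² + 10)/(2·8) ≡ 4/16. 16⁻¹ ≡ 16 (mod 17) since 16·16 = 256 ≡ 1, so λ ≡ 4·16 ≡ 13.
  x = λ² - 10 - 10 = 169 - 20 ≡ 13; y = λ·(10 - 13) - 8 ≡ 4. → (13, 4)

(13, 4)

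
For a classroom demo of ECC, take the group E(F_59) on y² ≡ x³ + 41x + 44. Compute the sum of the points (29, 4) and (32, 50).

(43, 37)

(29, 4) + (32, 50). λ = (50 - 4)/(32 - 29) ≡ 46/3 mod 59. 3⁻¹ ≡ 20 (mod 59) since 3·20 = 60 ≡ 1, so λ ≡ 35.
  x = λ² - 29 - 32 = 1225 - 61 ≡ 43; y = λ·(29 - 43) - 4 ≡ 37. → (43, 37)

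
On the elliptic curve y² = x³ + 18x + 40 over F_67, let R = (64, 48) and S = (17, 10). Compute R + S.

(64, 48) + (17, 10). λ = (10 - 48)/(17 - 64) ≡ 29/20 mod 67. 20⁻¹ ≡ 57 (mod 67), so λ ≡ 45.
  x = λ² - 64 - 17 = 2025 - 81 ≡ 1; y = λ·(64 - 1) - 48 ≡ 40. → (1, 40)

(1, 40)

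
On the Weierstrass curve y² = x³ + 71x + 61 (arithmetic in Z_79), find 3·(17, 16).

Write Q = (17, 16).
Repeated addition: build up to 3Q.
2Q: tangent at (17, 16): λ = (3·17² + 71)/(2·16) ≡ 69/32. 32⁻¹ ≡ 42 (mod 79), so λ ≡ 69·42 ≡ 54.
  x = λ² - 17 - 17 = 2916 - 34 ≡ 38; y = λ·(17 - 38) - 16 ≡ 35. → (38, 35)
3Q: (38, 35) + (17, 16). λ = (16 - 35)/(17 - 38) ≡ 60/58 mod 79. 58⁻¹ ≡ 15 (mod 79), so λ ≡ 31.
  x = λ² - 38 - 17 = 961 - 55 ≡ 37; y = λ·(38 - 37) - 35 ≡ 75. → (37, 75)

(37, 75)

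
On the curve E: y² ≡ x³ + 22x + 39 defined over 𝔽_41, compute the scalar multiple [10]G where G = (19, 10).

Repeated addition: build up to 10G.
2G: tangent at (19, 10): λ = (3·19² + 22)/(2·10) ≡ 39/20. 20⁻¹ ≡ 39 (mod 41), so λ ≡ 39·39 ≡ 4.
  x = λ² - 19 - 19 = 16 - 38 ≡ 19; y = λ·(19 - 19) - 10 ≡ 31. → (19, 31)
3G: (19, 31) + (19, 10): same x and y₁ ≡ -y₂, so the sum is ∞.
4G: ∞ + (19, 10) = (19, 10) (identity).
5G: tangent at (19, 10): λ = (3·19² + 22)/(2·10) ≡ 39/20. 20⁻¹ ≡ 39 (mod 41), so λ ≡ 39·39 ≡ 4.
  x = λ² - 19 - 19 = 16 - 38 ≡ 19; y = λ·(19 - 19) - 10 ≡ 31. → (19, 31)
6G: (19, 31) + (19, 10): same x and y₁ ≡ -y₂, so the sum is ∞.
7G: ∞ + (19, 10) = (19, 10) (identity).
8G: tangent at (19, 10): λ = (3·19² + 22)/(2·10) ≡ 39/20. 20⁻¹ ≡ 39 (mod 41), so λ ≡ 39·39 ≡ 4.
  x = λ² - 19 - 19 = 16 - 38 ≡ 19; y = λ·(19 - 19) - 10 ≡ 31. → (19, 31)
9G: (19, 31) + (19, 10): same x and y₁ ≡ -y₂, so the sum is ∞.
10G: ∞ + (19, 10) = (19, 10) (identity).

(19, 10)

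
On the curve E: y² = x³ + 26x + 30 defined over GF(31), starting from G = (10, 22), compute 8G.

Repeated addition: build up to 8G.
2G: tangent at (10, 22): λ = (3·10² + 26)/(2·22) ≡ 16/13. 13⁻¹ ≡ 12 (mod 31) since 13·12 = 156 ≡ 1, so λ ≡ 16·12 ≡ 6.
  x = λ² - 10 - 10 = 36 - 20 ≡ 16; y = λ·(10 - 16) - 22 ≡ 4. → (16, 4)
3G: (16, 4) + (10, 22). λ = (22 - 4)/(10 - 16) ≡ 18/25 mod 31. 25⁻¹ ≡ 5 (mod 31) since 25·5 = 125 ≡ 1, so λ ≡ 28.
  x = λ² - 16 - 10 = 784 - 26 ≡ 14; y = λ·(16 - 14) - 4 ≡ 21. → (14, 21)
4G: (14, 21) + (10, 22). λ = (22 - 21)/(10 - 14) ≡ 1/27 mod 31. 27⁻¹ ≡ 23 (mod 31), so λ ≡ 23.
  x = λ² - 14 - 10 = 529 - 24 ≡ 9; y = λ·(14 - 9) - 21 ≡ 1. → (9, 1)
5G: (9, 1) + (10, 22). λ = (22 - 1)/(10 - 9) ≡ 21/1 mod 31. 1⁻¹ ≡ 1 (mod 31), so λ ≡ 21.
  x = λ² - 9 - 10 = 441 - 19 ≡ 19; y = λ·(9 - 19) - 1 ≡ 6. → (19, 6)
6G: (19, 6) + (10, 22). λ = (22 - 6)/(10 - 19) ≡ 16/22 mod 31. 22⁻¹ ≡ 24 (mod 31) since 22·24 = 528 ≡ 1, so λ ≡ 12.
  x = λ² - 19 - 10 = 144 - 29 ≡ 22; y = λ·(19 - 22) - 6 ≡ 20. → (22, 20)
7G: (22, 20) + (10, 22). λ = (22 - 20)/(10 - 22) ≡ 2/19 mod 31. 19⁻¹ ≡ 18 (mod 31), so λ ≡ 5.
  x = λ² - 22 - 10 = 25 - 32 ≡ 24; y = λ·(22 - 24) - 20 ≡ 1. → (24, 1)
8G: (24, 1) + (10, 22). λ = (22 - 1)/(10 - 24) ≡ 21/17 mod 31. 17⁻¹ ≡ 11 (mod 31) since 17·11 = 187 ≡ 1, so λ ≡ 14.
  x = λ² - 24 - 10 = 196 - 34 ≡ 7; y = λ·(24 - 7) - 1 ≡ 20. → (7, 20)

(7, 20)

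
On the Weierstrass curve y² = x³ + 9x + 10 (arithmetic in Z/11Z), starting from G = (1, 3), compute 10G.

(2, 6)

Double-and-add on 10 = (1010)₂. Start with G = (1, 3) for the leading 1-bit.
double: tangent at (1, 3): λ = (3·1² + 9)/(2·3) ≡ 1/6. 6⁻¹ ≡ 2 (mod 11), so λ ≡ 1·2 ≡ 2.
  x = λ² - 1 - 1 = 4 - 2 ≡ 2; y = λ·(1 - 2) - 3 ≡ 6. → (2, 6)
double: tangent at (2, 6): λ = (3·2² + 9)/(2·6) ≡ 10/1. 1⁻¹ ≡ 1 (mod 11) since 1·1 = 1 ≡ 1, so λ ≡ 10·1 ≡ 10.
  x = λ² - 2 - 2 = 100 - 4 ≡ 8; y = λ·(2 - 8) - 6 ≡ 0. → (8, 0)
add G: (8, 0) + (1, 3). λ = (3 - 0)/(1 - 8) ≡ 3/4 mod 11. 4⁻¹ ≡ 3 (mod 11), so λ ≡ 9.
  x = λ² - 8 - 1 = 81 - 9 ≡ 6; y = λ·(8 - 6) - 0 ≡ 7. → (6, 7)
double: tangent at (6, 7): λ = (3·6² + 9)/(2·7) ≡ 7/3. 3⁻¹ ≡ 4 (mod 11) since 3·4 = 12 ≡ 1, so λ ≡ 7·4 ≡ 6.
  x = λ² - 6 - 6 = 36 - 12 ≡ 2; y = λ·(6 - 2) - 7 ≡ 6. → (2, 6)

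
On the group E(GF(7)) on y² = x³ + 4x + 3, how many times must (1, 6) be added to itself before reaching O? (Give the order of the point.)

6

2P: tangent at (1, 6): λ = (3·1² + 4)/(2·6) ≡ 0/5. 5⁻¹ ≡ 3 (mod 7) since 5·3 = 15 ≡ 1, so λ ≡ 0·3 ≡ 0.
  x = λ² - 1 - 1 = 0 - 2 ≡ 5; y = λ·(1 - 5) - 6 ≡ 1. → (5, 1)
3P: (5, 1) + (1, 6). λ = (6 - 1)/(1 - 5) ≡ 5/3 mod 7. 3⁻¹ ≡ 5 (mod 7) since 3·5 = 15 ≡ 1, so λ ≡ 4.
  x = λ² - 5 - 1 = 16 - 6 ≡ 3; y = λ·(5 - 3) - 1 ≡ 0. → (3, 0)
4P: (3, 0) + (1, 6). λ = (6 - 0)/(1 - 3) ≡ 6/5 mod 7. 5⁻¹ ≡ 3 (mod 7), so λ ≡ 4.
  x = λ² - 3 - 1 = 16 - 4 ≡ 5; y = λ·(3 - 5) - 0 ≡ 6. → (5, 6)
5P: (5, 6) + (1, 6). λ = (6 - 6)/(1 - 5) ≡ 0/3 mod 7. 3⁻¹ ≡ 5 (mod 7), so λ ≡ 0.
  x = λ² - 5 - 1 = 0 - 6 ≡ 1; y = λ·(5 - 1) - 6 ≡ 1. → (1, 1)
6P: (1, 1) + (1, 6): same x and y₁ ≡ -y₂, so the sum is O.
6P = O, so the order is 6.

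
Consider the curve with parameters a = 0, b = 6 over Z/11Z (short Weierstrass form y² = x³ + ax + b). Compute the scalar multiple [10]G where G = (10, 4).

Double-and-add on 10 = (1010)₂. Start with G = (10, 4) for the leading 1-bit.
double: tangent at (10, 4): λ = (3·10² + 0)/(2·4) ≡ 3/8. 8⁻¹ ≡ 7 (mod 11) since 8·7 = 56 ≡ 1, so λ ≡ 3·7 ≡ 10.
  x = λ² - 10 - 10 = 100 - 20 ≡ 3; y = λ·(10 - 3) - 4 ≡ 0. → (3, 0)
double: (3, 0) + (3, 0): same x and y₁ ≡ -y₂, so the sum is the point at infinity.
add G: the point at infinity + (10, 4) = (10, 4) (identity).
double: tangent at (10, 4): λ = (3·10² + 0)/(2·4) ≡ 3/8. 8⁻¹ ≡ 7 (mod 11) since 8·7 = 56 ≡ 1, so λ ≡ 3·7 ≡ 10.
  x = λ² - 10 - 10 = 100 - 20 ≡ 3; y = λ·(10 - 3) - 4 ≡ 0. → (3, 0)

(3, 0)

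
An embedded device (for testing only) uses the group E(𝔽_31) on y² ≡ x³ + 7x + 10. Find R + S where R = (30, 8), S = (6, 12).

(30, 8) + (6, 12). λ = (12 - 8)/(6 - 30) ≡ 4/7 mod 31. 7⁻¹ ≡ 9 (mod 31) since 7·9 = 63 ≡ 1, so λ ≡ 5.
  x = λ² - 30 - 6 = 25 - 36 ≡ 20; y = λ·(30 - 20) - 8 ≡ 11. → (20, 11)

(20, 11)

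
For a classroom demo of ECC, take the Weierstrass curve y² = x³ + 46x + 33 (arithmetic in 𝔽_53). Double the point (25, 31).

(45, 52)

tangent at (25, 31): λ = (3·25² + 46)/(2·31) ≡ 13/9. 9⁻¹ ≡ 6 (mod 53), so λ ≡ 13·6 ≡ 25.
  x = λ² - 25 - 25 = 625 - 50 ≡ 45; y = λ·(25 - 45) - 31 ≡ 52. → (45, 52)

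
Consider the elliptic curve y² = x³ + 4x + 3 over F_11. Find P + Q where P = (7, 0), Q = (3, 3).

(7, 0) + (3, 3). λ = (3 - 0)/(3 - 7) ≡ 3/7 mod 11. 7⁻¹ ≡ 8 (mod 11), so λ ≡ 2.
  x = λ² - 7 - 3 = 4 - 10 ≡ 5; y = λ·(7 - 5) - 0 ≡ 4. → (5, 4)

(5, 4)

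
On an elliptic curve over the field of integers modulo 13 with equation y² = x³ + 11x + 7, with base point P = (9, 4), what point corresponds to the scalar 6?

Repeated addition: build up to 6P.
2P: tangent at (9, 4): λ = (3·9² + 11)/(2·4) ≡ 7/8. 8⁻¹ ≡ 5 (mod 13) since 8·5 = 40 ≡ 1, so λ ≡ 7·5 ≡ 9.
  x = λ² - 9 - 9 = 81 - 18 ≡ 11; y = λ·(9 - 11) - 4 ≡ 4. → (11, 4)
3P: (11, 4) + (9, 4). λ = (4 - 4)/(9 - 11) ≡ 0/11 mod 13. 11⁻¹ ≡ 6 (mod 13) since 11·6 = 66 ≡ 1, so λ ≡ 0.
  x = λ² - 11 - 9 = 0 - 20 ≡ 6; y = λ·(11 - 6) - 4 ≡ 9. → (6, 9)
4P: (6, 9) + (9, 4). λ = (4 - 9)/(9 - 6) ≡ 8/3 mod 13. 3⁻¹ ≡ 9 (mod 13), so λ ≡ 7.
  x = λ² - 6 - 9 = 49 - 15 ≡ 8; y = λ·(6 - 8) - 9 ≡ 3. → (8, 3)
5P: (8, 3) + (9, 4). λ = (4 - 3)/(9 - 8) ≡ 1/1 mod 13. 1⁻¹ ≡ 1 (mod 13) since 1·1 = 1 ≡ 1, so λ ≡ 1.
  x = λ² - 8 - 9 = 1 - 17 ≡ 10; y = λ·(8 - 10) - 3 ≡ 8. → (10, 8)
6P: (10, 8) + (9, 4). λ = (4 - 8)/(9 - 10) ≡ 9/12 mod 13. 12⁻¹ ≡ 12 (mod 13) since 12·12 = 144 ≡ 1, so λ ≡ 4.
  x = λ² - 10 - 9 = 16 - 19 ≡ 10; y = λ·(10 - 10) - 8 ≡ 5. → (10, 5)

(10, 5)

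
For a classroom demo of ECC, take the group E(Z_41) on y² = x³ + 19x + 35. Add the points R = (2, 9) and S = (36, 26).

(34, 16)

(2, 9) + (36, 26). λ = (26 - 9)/(36 - 2) ≡ 17/34 mod 41. 34⁻¹ ≡ 35 (mod 41) since 34·35 = 1190 ≡ 1, so λ ≡ 21.
  x = λ² - 2 - 36 = 441 - 38 ≡ 34; y = λ·(2 - 34) - 9 ≡ 16. → (34, 16)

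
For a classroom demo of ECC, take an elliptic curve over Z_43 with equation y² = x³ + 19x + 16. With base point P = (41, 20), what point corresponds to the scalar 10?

Double-and-add on 10 = (1010)₂. Start with P = (41, 20) for the leading 1-bit.
double: tangent at (41, 20): λ = (3·41² + 19)/(2·20) ≡ 31/40. 40⁻¹ ≡ 14 (mod 43) since 40·14 = 560 ≡ 1, so λ ≡ 31·14 ≡ 4.
  x = λ² - 41 - 41 = 16 - 82 ≡ 20; y = λ·(41 - 20) - 20 ≡ 21. → (20, 21)
double: tangent at (20, 21): λ = (3·20² + 19)/(2·21) ≡ 15/42. 42⁻¹ ≡ 42 (mod 43), so λ ≡ 15·42 ≡ 28.
  x = λ² - 20 - 20 = 784 - 40 ≡ 13; y = λ·(20 - 13) - 21 ≡ 3. → (13, 3)
add P: (13, 3) + (41, 20). λ = (20 - 3)/(41 - 13) ≡ 17/28 mod 43. 28⁻¹ ≡ 20 (mod 43), so λ ≡ 39.
  x = λ² - 13 - 41 = 1521 - 54 ≡ 5; y = λ·(13 - 5) - 3 ≡ 8. → (5, 8)
double: tangent at (5, 8): λ = (3·5² + 19)/(2·8) ≡ 8/16. 16⁻¹ ≡ 35 (mod 43), so λ ≡ 8·35 ≡ 22.
  x = λ² - 5 - 5 = 484 - 10 ≡ 1; y = λ·(5 - 1) - 8 ≡ 37. → (1, 37)

(1, 37)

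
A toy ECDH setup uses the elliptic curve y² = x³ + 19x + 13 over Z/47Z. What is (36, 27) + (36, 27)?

(40, 30)

tangent at (36, 27): λ = (3·36² + 19)/(2·27) ≡ 6/7. 7⁻¹ ≡ 27 (mod 47) since 7·27 = 189 ≡ 1, so λ ≡ 6·27 ≡ 21.
  x = λ² - 36 - 36 = 441 - 72 ≡ 40; y = λ·(36 - 40) - 27 ≡ 30. → (40, 30)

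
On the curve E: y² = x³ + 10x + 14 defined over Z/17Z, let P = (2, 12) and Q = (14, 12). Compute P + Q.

(2, 12) + (14, 12). λ = (12 - 12)/(14 - 2) ≡ 0/12 mod 17. 12⁻¹ ≡ 10 (mod 17) since 12·10 = 120 ≡ 1, so λ ≡ 0.
  x = λ² - 2 - 14 = 0 - 16 ≡ 1; y = λ·(2 - 1) - 12 ≡ 5. → (1, 5)

(1, 5)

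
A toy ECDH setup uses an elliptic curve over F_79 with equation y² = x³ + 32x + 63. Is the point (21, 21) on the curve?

no

y² = 21² ≡ 46; x³ + 32x + 63 = 9996 ≡ 42 (mod 79). 46 ≠ 42.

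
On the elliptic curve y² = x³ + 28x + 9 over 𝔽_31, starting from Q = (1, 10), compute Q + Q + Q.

(11, 6)

Repeated addition: build up to 3Q.
2Q: tangent at (1, 10): λ = (3·1² + 28)/(2·10) ≡ 0/20. 20⁻¹ ≡ 14 (mod 31) since 20·14 = 280 ≡ 1, so λ ≡ 0·14 ≡ 0.
  x = λ² - 1 - 1 = 0 - 2 ≡ 29; y = λ·(1 - 29) - 10 ≡ 21. → (29, 21)
3Q: (29, 21) + (1, 10). λ = (10 - 21)/(1 - 29) ≡ 20/3 mod 31. 3⁻¹ ≡ 21 (mod 31), so λ ≡ 17.
  x = λ² - 29 - 1 = 289 - 30 ≡ 11; y = λ·(29 - 11) - 21 ≡ 6. → (11, 6)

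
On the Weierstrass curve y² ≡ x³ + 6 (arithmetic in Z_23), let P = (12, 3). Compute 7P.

Double-and-add on 7 = (111)₂. Start with P = (12, 3) for the leading 1-bit.
double: tangent at (12, 3): λ = (3·12² + 0)/(2·3) ≡ 18/6. 6⁻¹ ≡ 4 (mod 23) since 6·4 = 24 ≡ 1, so λ ≡ 18·4 ≡ 3.
  x = λ² - 12 - 12 = 9 - 24 ≡ 8; y = λ·(12 - 8) - 3 ≡ 9. → (8, 9)
add P: (8, 9) + (12, 3). λ = (3 - 9)/(12 - 8) ≡ 17/4 mod 23. 4⁻¹ ≡ 6 (mod 23), so λ ≡ 10.
  x = λ² - 8 - 12 = 100 - 20 ≡ 11; y = λ·(8 - 11) - 9 ≡ 7. → (11, 7)
double: tangent at (11, 7): λ = (3·11² + 0)/(2·7) ≡ 18/14. 14⁻¹ ≡ 5 (mod 23), so λ ≡ 18·5 ≡ 21.
  x = λ² - 11 - 11 = 441 - 22 ≡ 5; y = λ·(11 - 5) - 7 ≡ 4. → (5, 4)
add P: (5, 4) + (12, 3). λ = (3 - 4)/(12 - 5) ≡ 22/7 mod 23. 7⁻¹ ≡ 10 (mod 23), so λ ≡ 13.
  x = λ² - 5 - 12 = 169 - 17 ≡ 14; y = λ·(5 - 14) - 4 ≡ 17. → (14, 17)

(14, 17)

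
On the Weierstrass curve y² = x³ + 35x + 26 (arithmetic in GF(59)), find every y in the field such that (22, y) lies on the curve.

23, 36

x³ + 35x + 26 = 11444 ≡ 57 (mod 59).
Square roots of 57 mod 59: 23 and 36 (since 23² = 529 ≡ 57).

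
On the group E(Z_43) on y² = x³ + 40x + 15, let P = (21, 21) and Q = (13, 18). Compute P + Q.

(21, 21) + (13, 18). λ = (18 - 21)/(13 - 21) ≡ 40/35 mod 43. 35⁻¹ ≡ 16 (mod 43), so λ ≡ 38.
  x = λ² - 21 - 13 = 1444 - 34 ≡ 34; y = λ·(21 - 34) - 21 ≡ 1. → (34, 1)

(34, 1)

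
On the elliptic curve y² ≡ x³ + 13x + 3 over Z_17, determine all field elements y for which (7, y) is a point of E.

x³ + 13x + 3 = 437 ≡ 12 (mod 17).
12 is a non-residue mod 17; no y exists.

none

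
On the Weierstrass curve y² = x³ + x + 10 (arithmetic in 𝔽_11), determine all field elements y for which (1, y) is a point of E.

1, 10

x³ + 1x + 10 = 12 ≡ 1 (mod 11).
Square roots of 1 mod 11: 1 and 10 (since 1² = 1 ≡ 1).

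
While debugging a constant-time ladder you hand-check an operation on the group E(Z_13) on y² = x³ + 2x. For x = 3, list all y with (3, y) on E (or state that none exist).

none

x³ + 2x + 0 = 33 ≡ 7 (mod 13).
7 is a non-residue mod 13; no y exists.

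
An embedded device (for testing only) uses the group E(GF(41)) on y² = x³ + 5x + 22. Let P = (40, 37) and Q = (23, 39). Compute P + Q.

(21, 9)

(40, 37) + (23, 39). λ = (39 - 37)/(23 - 40) ≡ 2/24 mod 41. 24⁻¹ ≡ 12 (mod 41), so λ ≡ 24.
  x = λ² - 40 - 23 = 576 - 63 ≡ 21; y = λ·(40 - 21) - 37 ≡ 9. → (21, 9)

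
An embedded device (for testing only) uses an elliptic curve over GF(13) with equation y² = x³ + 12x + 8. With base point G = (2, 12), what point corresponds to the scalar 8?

Double-and-add on 8 = (1000)₂. Start with G = (2, 12) for the leading 1-bit.
double: tangent at (2, 12): λ = (3·2² + 12)/(2·12) ≡ 11/11. 11⁻¹ ≡ 6 (mod 13) since 11·6 = 66 ≡ 1, so λ ≡ 11·6 ≡ 1.
  x = λ² - 2 - 2 = 1 - 4 ≡ 10; y = λ·(2 - 10) - 12 ≡ 6. → (10, 6)
double: tangent at (10, 6): λ = (3·10² + 12)/(2·6) ≡ 0/12. 12⁻¹ ≡ 12 (mod 13), so λ ≡ 0·12 ≡ 0.
  x = λ² - 10 - 10 = 0 - 20 ≡ 6; y = λ·(10 - 6) - 6 ≡ 7. → (6, 7)
double: tangent at (6, 7): λ = (3·6² + 12)/(2·7) ≡ 3/1. 1⁻¹ ≡ 1 (mod 13) since 1·1 = 1 ≡ 1, so λ ≡ 3·1 ≡ 3.
  x = λ² - 6 - 6 = 9 - 12 ≡ 10; y = λ·(6 - 10) - 7 ≡ 7. → (10, 7)

(10, 7)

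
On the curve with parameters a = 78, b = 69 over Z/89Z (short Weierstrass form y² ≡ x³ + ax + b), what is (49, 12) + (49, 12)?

tangent at (49, 12): λ = (3·49² + 78)/(2·12) ≡ 72/24. 24⁻¹ ≡ 26 (mod 89), so λ ≡ 72·26 ≡ 3.
  x = λ² - 49 - 49 = 9 - 98 ≡ 0; y = λ·(49 - 0) - 12 ≡ 46. → (0, 46)

(0, 46)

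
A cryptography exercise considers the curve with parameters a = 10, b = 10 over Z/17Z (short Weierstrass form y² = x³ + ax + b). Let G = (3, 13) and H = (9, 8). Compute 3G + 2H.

First 3G:
Repeated addition: build up to 3G.
2G: tangent at (3, 13): λ = (3·3² + 10)/(2·13) ≡ 3/9. 9⁻¹ ≡ 2 (mod 17) since 9·2 = 18 ≡ 1, so λ ≡ 3·2 ≡ 6.
  x = λ² - 3 - 3 = 36 - 6 ≡ 13; y = λ·(3 - 13) - 13 ≡ 12. → (13, 12)
3G: (13, 12) + (3, 13). λ = (13 - 12)/(3 - 13) ≡ 1/7 mod 17. 7⁻¹ ≡ 5 (mod 17) since 7·5 = 35 ≡ 1, so λ ≡ 5.
  x = λ² - 13 - 3 = 25 - 16 ≡ 9; y = λ·(13 - 9) - 12 ≡ 8. → (9, 8)
3G = (9, 8).
Next 2H:
Repeated addition: build up to 2H.
2H: tangent at (9, 8): λ = (3·9² + 10)/(2·8) ≡ 15/16. 16⁻¹ ≡ 16 (mod 17) since 16·16 = 256 ≡ 1, so λ ≡ 15·16 ≡ 2.
  x = λ² - 9 - 9 = 4 - 18 ≡ 3; y = λ·(9 - 3) - 8 ≡ 4. → (3, 4)
2H = (3, 4).
Finally 3G + 2H:
(9, 8) + (3, 4). λ = (4 - 8)/(3 - 9) ≡ 13/11 mod 17. 11⁻¹ ≡ 14 (mod 17) since 11·14 = 154 ≡ 1, so λ ≡ 12.
  x = λ² - 9 - 3 = 144 - 12 ≡ 13; y = λ·(9 - 13) - 8 ≡ 12. → (13, 12)

(13, 12)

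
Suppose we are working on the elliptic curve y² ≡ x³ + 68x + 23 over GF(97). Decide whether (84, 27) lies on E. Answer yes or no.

no

y² = 27² ≡ 50; x³ + 68x + 23 = 598439 ≡ 46 (mod 97). 50 ≠ 46.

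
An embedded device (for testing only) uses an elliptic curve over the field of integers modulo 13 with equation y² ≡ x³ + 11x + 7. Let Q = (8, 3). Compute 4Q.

Double-and-add on 4 = (100)₂. Start with Q = (8, 3) for the leading 1-bit.
double: tangent at (8, 3): λ = (3·8² + 11)/(2·3) ≡ 8/6. 6⁻¹ ≡ 11 (mod 13), so λ ≡ 8·11 ≡ 10.
  x = λ² - 8 - 8 = 100 - 16 ≡ 6; y = λ·(8 - 6) - 3 ≡ 4. → (6, 4)
double: tangent at (6, 4): λ = (3·6² + 11)/(2·4) ≡ 2/8. 8⁻¹ ≡ 5 (mod 13) since 8·5 = 40 ≡ 1, so λ ≡ 2·5 ≡ 10.
  x = λ² - 6 - 6 = 100 - 12 ≡ 10; y = λ·(6 - 10) - 4 ≡ 8. → (10, 8)

(10, 8)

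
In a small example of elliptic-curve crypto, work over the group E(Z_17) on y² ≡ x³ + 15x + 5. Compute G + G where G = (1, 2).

tangent at (1, 2): λ = (3·1² + 15)/(2·2) ≡ 1/4. 4⁻¹ ≡ 13 (mod 17) since 4·13 = 52 ≡ 1, so λ ≡ 1·13 ≡ 13.
  x = λ² - 1 - 1 = 169 - 2 ≡ 14; y = λ·(1 - 14) - 2 ≡ 16. → (14, 16)

(14, 16)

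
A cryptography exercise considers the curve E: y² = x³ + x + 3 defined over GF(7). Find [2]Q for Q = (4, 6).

(6, 1)

tangent at (4, 6): λ = (3·4² + 1)/(2·6) ≡ 0/5. 5⁻¹ ≡ 3 (mod 7) since 5·3 = 15 ≡ 1, so λ ≡ 0·3 ≡ 0.
  x = λ² - 4 - 4 = 0 - 8 ≡ 6; y = λ·(4 - 6) - 6 ≡ 1. → (6, 1)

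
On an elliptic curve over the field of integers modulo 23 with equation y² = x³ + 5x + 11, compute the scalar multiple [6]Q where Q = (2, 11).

Double-and-add on 6 = (110)₂. Start with Q = (2, 11) for the leading 1-bit.
double: tangent at (2, 11): λ = (3·2² + 5)/(2·11) ≡ 17/22. 22⁻¹ ≡ 22 (mod 23), so λ ≡ 17·22 ≡ 6.
  x = λ² - 2 - 2 = 36 - 4 ≡ 9; y = λ·(2 - 9) - 11 ≡ 16. → (9, 16)
add Q: (9, 16) + (2, 11). λ = (11 - 16)/(2 - 9) ≡ 18/16 mod 23. 16⁻¹ ≡ 13 (mod 23) since 16·13 = 208 ≡ 1, so λ ≡ 4.
  x = λ² - 9 - 2 = 16 - 11 ≡ 5; y = λ·(9 - 5) - 16 ≡ 0. → (5, 0)
double: (5, 0) + (5, 0): same x and y₁ ≡ -y₂, so the sum is 𝒪.

O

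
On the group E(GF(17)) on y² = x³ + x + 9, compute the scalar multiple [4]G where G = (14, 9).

(14, 8)

Double-and-add on 4 = (100)₂. Start with G = (14, 9) for the leading 1-bit.
double: tangent at (14, 9): λ = (3·14² + 1)/(2·9) ≡ 11/1. 1⁻¹ ≡ 1 (mod 17) since 1·1 = 1 ≡ 1, so λ ≡ 11·1 ≡ 11.
  x = λ² - 14 - 14 = 121 - 28 ≡ 8; y = λ·(14 - 8) - 9 ≡ 6. → (8, 6)
double: tangent at (8, 6): λ = (3·8² + 1)/(2·6) ≡ 6/12. 12⁻¹ ≡ 10 (mod 17), so λ ≡ 6·10 ≡ 9.
  x = λ² - 8 - 8 = 81 - 16 ≡ 14; y = λ·(8 - 14) - 6 ≡ 8. → (14, 8)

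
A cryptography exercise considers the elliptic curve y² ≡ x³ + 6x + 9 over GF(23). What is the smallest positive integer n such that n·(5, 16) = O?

2P: tangent at (5, 16): λ = (3·5² + 6)/(2·16) ≡ 12/9. 9⁻¹ ≡ 18 (mod 23) since 9·18 = 162 ≡ 1, so λ ≡ 12·18 ≡ 9.
  x = λ² - 5 - 5 = 81 - 10 ≡ 2; y = λ·(5 - 2) - 16 ≡ 11. → (2, 11)
3P: (2, 11) + (5, 16). λ = (16 - 11)/(5 - 2) ≡ 5/3 mod 23. 3⁻¹ ≡ 8 (mod 23), so λ ≡ 17.
  x = λ² - 2 - 5 = 289 - 7 ≡ 6; y = λ·(2 - 6) - 11 ≡ 13. → (6, 13)
4P: (6, 13) + (5, 16). λ = (16 - 13)/(5 - 6) ≡ 3/22 mod 23. 22⁻¹ ≡ 22 (mod 23), so λ ≡ 20.
  x = λ² - 6 - 5 = 400 - 11 ≡ 21; y = λ·(6 - 21) - 13 ≡ 9. → (21, 9)
5P: (21, 9) + (5, 16). λ = (16 - 9)/(5 - 21) ≡ 7/7 mod 23. 7⁻¹ ≡ 10 (mod 23), so λ ≡ 1.
  x = λ² - 21 - 5 = 1 - 26 ≡ 21; y = λ·(21 - 21) - 9 ≡ 14. → (21, 14)
6P: (21, 14) + (5, 16). λ = (16 - 14)/(5 - 21) ≡ 2/7 mod 23. 7⁻¹ ≡ 10 (mod 23), so λ ≡ 20.
  x = λ² - 21 - 5 = 400 - 26 ≡ 6; y = λ·(21 - 6) - 14 ≡ 10. → (6, 10)
7P: (6, 10) + (5, 16). λ = (16 - 10)/(5 - 6) ≡ 6/22 mod 23. 22⁻¹ ≡ 22 (mod 23) since 22·22 = 484 ≡ 1, so λ ≡ 17.
  x = λ² - 6 - 5 = 289 - 11 ≡ 2; y = λ·(6 - 2) - 10 ≡ 12. → (2, 12)
8P: (2, 12) + (5, 16). λ = (16 - 12)/(5 - 2) ≡ 4/3 mod 23. 3⁻¹ ≡ 8 (mod 23), so λ ≡ 9.
  x = λ² - 2 - 5 = 81 - 7 ≡ 5; y = λ·(2 - 5) - 12 ≡ 7. → (5, 7)
9P: (5, 7) + (5, 16): same x and y₁ ≡ -y₂, so the sum is O.
9P = O, so the order is 9.

9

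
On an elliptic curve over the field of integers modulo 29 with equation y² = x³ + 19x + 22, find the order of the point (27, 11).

11

2P: tangent at (27, 11): λ = (3·27² + 19)/(2·11) ≡ 2/22. 22⁻¹ ≡ 4 (mod 29) since 22·4 = 88 ≡ 1, so λ ≡ 2·4 ≡ 8.
  x = λ² - 27 - 27 = 64 - 54 ≡ 10; y = λ·(27 - 10) - 11 ≡ 9. → (10, 9)
3P: (10, 9) + (27, 11). λ = (11 - 9)/(27 - 10) ≡ 2/17 mod 29. 17⁻¹ ≡ 12 (mod 29) since 17·12 = 204 ≡ 1, so λ ≡ 24.
  x = λ² - 10 - 27 = 576 - 37 ≡ 17; y = λ·(10 - 17) - 9 ≡ 26. → (17, 26)
4P: (17, 26) + (27, 11). λ = (11 - 26)/(27 - 17) ≡ 14/10 mod 29. 10⁻¹ ≡ 3 (mod 29), so λ ≡ 13.
  x = λ² - 17 - 27 = 169 - 44 ≡ 9; y = λ·(17 - 9) - 26 ≡ 20. → (9, 20)
5P: (9, 20) + (27, 11). λ = (11 - 20)/(27 - 9) ≡ 20/18 mod 29. 18⁻¹ ≡ 21 (mod 29), so λ ≡ 14.
  x = λ² - 9 - 27 = 196 - 36 ≡ 15; y = λ·(9 - 15) - 20 ≡ 12. → (15, 12)
6P: (15, 12) + (27, 11). λ = (11 - 12)/(27 - 15) ≡ 28/12 mod 29. 12⁻¹ ≡ 17 (mod 29), so λ ≡ 12.
  x = λ² - 15 - 27 = 144 - 42 ≡ 15; y = λ·(15 - 15) - 12 ≡ 17. → (15, 17)
7P: (15, 17) + (27, 11). λ = (11 - 17)/(27 - 15) ≡ 23/12 mod 29. 12⁻¹ ≡ 17 (mod 29) since 12·17 = 204 ≡ 1, so λ ≡ 14.
  x = λ² - 15 - 27 = 196 - 42 ≡ 9; y = λ·(15 - 9) - 17 ≡ 9. → (9, 9)
8P: (9, 9) + (27, 11). λ = (11 - 9)/(27 - 9) ≡ 2/18 mod 29. 18⁻¹ ≡ 21 (mod 29) since 18·21 = 378 ≡ 1, so λ ≡ 13.
  x = λ² - 9 - 27 = 169 - 36 ≡ 17; y = λ·(9 - 17) - 9 ≡ 3. → (17, 3)
9P: (17, 3) + (27, 11). λ = (11 - 3)/(27 - 17) ≡ 8/10 mod 29. 10⁻¹ ≡ 3 (mod 29) since 10·3 = 30 ≡ 1, so λ ≡ 24.
  x = λ² - 17 - 27 = 576 - 44 ≡ 10; y = λ·(17 - 10) - 3 ≡ 20. → (10, 20)
10P: (10, 20) + (27, 11). λ = (11 - 20)/(27 - 10) ≡ 20/17 mod 29. 17⁻¹ ≡ 12 (mod 29), so λ ≡ 8.
  x = λ² - 10 - 27 = 64 - 37 ≡ 27; y = λ·(10 - 27) - 20 ≡ 18. → (27, 18)
11P: (27, 18) + (27, 11): same x and y₁ ≡ -y₂, so the sum is O.
11P = O, so the order is 11.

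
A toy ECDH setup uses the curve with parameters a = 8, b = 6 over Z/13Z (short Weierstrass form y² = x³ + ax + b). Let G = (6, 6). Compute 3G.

(9, 1)

Repeated addition: build up to 3G.
2G: tangent at (6, 6): λ = (3·6² + 8)/(2·6) ≡ 12/12. 12⁻¹ ≡ 12 (mod 13), so λ ≡ 12·12 ≡ 1.
  x = λ² - 6 - 6 = 1 - 12 ≡ 2; y = λ·(6 - 2) - 6 ≡ 11. → (2, 11)
3G: (2, 11) + (6, 6). λ = (6 - 11)/(6 - 2) ≡ 8/4 mod 13. 4⁻¹ ≡ 10 (mod 13), so λ ≡ 2.
  x = λ² - 2 - 6 = 4 - 8 ≡ 9; y = λ·(2 - 9) - 11 ≡ 1. → (9, 1)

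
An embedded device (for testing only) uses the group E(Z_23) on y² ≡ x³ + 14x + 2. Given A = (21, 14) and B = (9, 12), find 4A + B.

(5, 6)

First 4A:
Repeated addition: build up to 4A.
2A: tangent at (21, 14): λ = (3·21² + 14)/(2·14) ≡ 3/5. 5⁻¹ ≡ 14 (mod 23), so λ ≡ 3·14 ≡ 19.
  x = λ² - 21 - 21 = 361 - 42 ≡ 20; y = λ·(21 - 20) - 14 ≡ 5. → (20, 5)
3A: (20, 5) + (21, 14). λ = (14 - 5)/(21 - 20) ≡ 9/1 mod 23. 1⁻¹ ≡ 1 (mod 23), so λ ≡ 9.
  x = λ² - 20 - 21 = 81 - 41 ≡ 17; y = λ·(20 - 17) - 5 ≡ 22. → (17, 22)
4A: (17, 22) + (21, 14). λ = (14 - 22)/(21 - 17) ≡ 15/4 mod 23. 4⁻¹ ≡ 6 (mod 23), so λ ≡ 21.
  x = λ² - 17 - 21 = 441 - 38 ≡ 12; y = λ·(17 - 12) - 22 ≡ 14. → (12, 14)
4A = (12, 14).
Finally 4A + B:
(12, 14) + (9, 12). λ = (12 - 14)/(9 - 12) ≡ 21/20 mod 23. 20⁻¹ ≡ 15 (mod 23), so λ ≡ 16.
  x = λ² - 12 - 9 = 256 - 21 ≡ 5; y = λ·(12 - 5) - 14 ≡ 6. → (5, 6)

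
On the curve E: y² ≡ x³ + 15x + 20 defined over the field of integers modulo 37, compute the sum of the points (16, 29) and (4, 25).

(13, 9)

(16, 29) + (4, 25). λ = (25 - 29)/(4 - 16) ≡ 33/25 mod 37. 25⁻¹ ≡ 3 (mod 37), so λ ≡ 25.
  x = λ² - 16 - 4 = 625 - 20 ≡ 13; y = λ·(16 - 13) - 29 ≡ 9. → (13, 9)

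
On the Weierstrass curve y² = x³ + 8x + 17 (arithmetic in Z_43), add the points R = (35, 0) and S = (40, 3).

(35, 0) + (40, 3). λ = (3 - 0)/(40 - 35) ≡ 3/5 mod 43. 5⁻¹ ≡ 26 (mod 43) since 5·26 = 130 ≡ 1, so λ ≡ 35.
  x = λ² - 35 - 40 = 1225 - 75 ≡ 32; y = λ·(35 - 32) - 0 ≡ 19. → (32, 19)

(32, 19)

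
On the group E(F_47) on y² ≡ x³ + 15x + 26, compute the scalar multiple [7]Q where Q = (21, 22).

Double-and-add on 7 = (111)₂. Start with Q = (21, 22) for the leading 1-bit.
double: tangent at (21, 22): λ = (3·21² + 15)/(2·22) ≡ 22/44. 44⁻¹ ≡ 31 (mod 47), so λ ≡ 22·31 ≡ 24.
  x = λ² - 21 - 21 = 576 - 42 ≡ 17; y = λ·(21 - 17) - 22 ≡ 27. → (17, 27)
add Q: (17, 27) + (21, 22). λ = (22 - 27)/(21 - 17) ≡ 42/4 mod 47. 4⁻¹ ≡ 12 (mod 47), so λ ≡ 34.
  x = λ² - 17 - 21 = 1156 - 38 ≡ 37; y = λ·(17 - 37) - 27 ≡ 45. → (37, 45)
double: tangent at (37, 45): λ = (3·37² + 15)/(2·45) ≡ 33/43. 43⁻¹ ≡ 35 (mod 47), so λ ≡ 33·35 ≡ 27.
  x = λ² - 37 - 37 = 729 - 74 ≡ 44; y = λ·(37 - 44) - 45 ≡ 1. → (44, 1)
add Q: (44, 1) + (21, 22). λ = (22 - 1)/(21 - 44) ≡ 21/24 mod 47. 24⁻¹ ≡ 2 (mod 47), so λ ≡ 42.
  x = λ² - 44 - 21 = 1764 - 65 ≡ 7; y = λ·(44 - 7) - 1 ≡ 2. → (7, 2)

(7, 2)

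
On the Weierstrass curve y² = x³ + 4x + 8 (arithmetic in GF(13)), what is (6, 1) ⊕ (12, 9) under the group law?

(4, 6)

(6, 1) + (12, 9). λ = (9 - 1)/(12 - 6) ≡ 8/6 mod 13. 6⁻¹ ≡ 11 (mod 13), so λ ≡ 10.
  x = λ² - 6 - 12 = 100 - 18 ≡ 4; y = λ·(6 - 4) - 1 ≡ 6. → (4, 6)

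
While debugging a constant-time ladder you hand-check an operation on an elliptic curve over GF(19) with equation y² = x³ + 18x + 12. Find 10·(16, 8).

Write Q = (16, 8).
Repeated addition: build up to 10Q.
2Q: tangent at (16, 8): λ = (3·16² + 18)/(2·8) ≡ 7/16. 16⁻¹ ≡ 6 (mod 19) since 16·6 = 96 ≡ 1, so λ ≡ 7·6 ≡ 4.
  x = λ² - 16 - 16 = 16 - 32 ≡ 3; y = λ·(16 - 3) - 8 ≡ 6. → (3, 6)
3Q: (3, 6) + (16, 8). λ = (8 - 6)/(16 - 3) ≡ 2/13 mod 19. 13⁻¹ ≡ 3 (mod 19), so λ ≡ 6.
  x = λ² - 3 - 16 = 36 - 19 ≡ 17; y = λ·(3 - 17) - 6 ≡ 5. → (17, 5)
4Q: (17, 5) + (16, 8). λ = (8 - 5)/(16 - 17) ≡ 3/18 mod 19. 18⁻¹ ≡ 18 (mod 19) since 18·18 = 324 ≡ 1, so λ ≡ 16.
  x = λ² - 17 - 16 = 256 - 33 ≡ 14; y = λ·(17 - 14) - 5 ≡ 5. → (14, 5)
5Q: (14, 5) + (16, 8). λ = (8 - 5)/(16 - 14) ≡ 3/2 mod 19. 2⁻¹ ≡ 10 (mod 19), so λ ≡ 11.
  x = λ² - 14 - 16 = 121 - 30 ≡ 15; y = λ·(14 - 15) - 5 ≡ 3. → (15, 3)
6Q: (15, 3) + (16, 8). λ = (8 - 3)/(16 - 15) ≡ 5/1 mod 19. 1⁻¹ ≡ 1 (mod 19) since 1·1 = 1 ≡ 1, so λ ≡ 5.
  x = λ² - 15 - 16 = 25 - 31 ≡ 13; y = λ·(15 - 13) - 3 ≡ 7. → (13, 7)
7Q: (13, 7) + (16, 8). λ = (8 - 7)/(16 - 13) ≡ 1/3 mod 19. 3⁻¹ ≡ 13 (mod 19) since 3·13 = 39 ≡ 1, so λ ≡ 13.
  x = λ² - 13 - 16 = 169 - 29 ≡ 7; y = λ·(13 - 7) - 7 ≡ 14. → (7, 14)
8Q: (7, 14) + (16, 8). λ = (8 - 14)/(16 - 7) ≡ 13/9 mod 19. 9⁻¹ ≡ 17 (mod 19) since 9·17 = 153 ≡ 1, so λ ≡ 12.
  x = λ² - 7 - 16 = 144 - 23 ≡ 7; y = λ·(7 - 7) - 14 ≡ 5. → (7, 5)
9Q: (7, 5) + (16, 8). λ = (8 - 5)/(16 - 7) ≡ 3/9 mod 19. 9⁻¹ ≡ 17 (mod 19), so λ ≡ 13.
  x = λ² - 7 - 16 = 169 - 23 ≡ 13; y = λ·(7 - 13) - 5 ≡ 12. → (13, 12)
10Q: (13, 12) + (16, 8). λ = (8 - 12)/(16 - 13) ≡ 15/3 mod 19. 3⁻¹ ≡ 13 (mod 19), so λ ≡ 5.
  x = λ² - 13 - 16 = 25 - 29 ≡ 15; y = λ·(13 - 15) - 12 ≡ 16. → (15, 16)

(15, 16)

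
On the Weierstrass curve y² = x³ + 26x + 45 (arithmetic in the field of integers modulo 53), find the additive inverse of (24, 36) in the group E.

(24, 17)

-(24, 36) = (24, -36 mod 53) = (24, 17).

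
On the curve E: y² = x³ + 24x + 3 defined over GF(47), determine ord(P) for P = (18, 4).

2P: tangent at (18, 4): λ = (3·18² + 24)/(2·4) ≡ 9/8. 8⁻¹ ≡ 6 (mod 47) since 8·6 = 48 ≡ 1, so λ ≡ 9·6 ≡ 7.
  x = λ² - 18 - 18 = 49 - 36 ≡ 13; y = λ·(18 - 13) - 4 ≡ 31. → (13, 31)
3P: (13, 31) + (18, 4). λ = (4 - 31)/(18 - 13) ≡ 20/5 mod 47. 5⁻¹ ≡ 19 (mod 47) since 5·19 = 95 ≡ 1, so λ ≡ 4.
  x = λ² - 13 - 18 = 16 - 31 ≡ 32; y = λ·(13 - 32) - 31 ≡ 34. → (32, 34)
4P: (32, 34) + (18, 4). λ = (4 - 34)/(18 - 32) ≡ 17/33 mod 47. 33⁻¹ ≡ 10 (mod 47), so λ ≡ 29.
  x = λ² - 32 - 18 = 841 - 50 ≡ 39; y = λ·(32 - 39) - 34 ≡ 45. → (39, 45)
5P: (39, 45) + (18, 4). λ = (4 - 45)/(18 - 39) ≡ 6/26 mod 47. 26⁻¹ ≡ 38 (mod 47), so λ ≡ 40.
  x = λ² - 39 - 18 = 1600 - 57 ≡ 39; y = λ·(39 - 39) - 45 ≡ 2. → (39, 2)
6P: (39, 2) + (18, 4). λ = (4 - 2)/(18 - 39) ≡ 2/26 mod 47. 26⁻¹ ≡ 38 (mod 47) since 26·38 = 988 ≡ 1, so λ ≡ 29.
  x = λ² - 39 - 18 = 841 - 57 ≡ 32; y = λ·(39 - 32) - 2 ≡ 13. → (32, 13)
7P: (32, 13) + (18, 4). λ = (4 - 13)/(18 - 32) ≡ 38/33 mod 47. 33⁻¹ ≡ 10 (mod 47) since 33·10 = 330 ≡ 1, so λ ≡ 4.
  x = λ² - 32 - 18 = 16 - 50 ≡ 13; y = λ·(32 - 13) - 13 ≡ 16. → (13, 16)
8P: (13, 16) + (18, 4). λ = (4 - 16)/(18 - 13) ≡ 35/5 mod 47. 5⁻¹ ≡ 19 (mod 47) since 5·19 = 95 ≡ 1, so λ ≡ 7.
  x = λ² - 13 - 18 = 49 - 31 ≡ 18; y = λ·(13 - 18) - 16 ≡ 43. → (18, 43)
9P: (18, 43) + (18, 4): same x and y₁ ≡ -y₂, so the sum is O.
9P = O, so the order is 9.

9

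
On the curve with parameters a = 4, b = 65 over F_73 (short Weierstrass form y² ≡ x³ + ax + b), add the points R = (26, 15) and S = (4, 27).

(62, 71)

(26, 15) + (4, 27). λ = (27 - 15)/(4 - 26) ≡ 12/51 mod 73. 51⁻¹ ≡ 63 (mod 73) since 51·63 = 3213 ≡ 1, so λ ≡ 26.
  x = λ² - 26 - 4 = 676 - 30 ≡ 62; y = λ·(26 - 62) - 15 ≡ 71. → (62, 71)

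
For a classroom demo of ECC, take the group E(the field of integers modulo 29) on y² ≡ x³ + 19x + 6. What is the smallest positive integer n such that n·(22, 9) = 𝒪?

2P: tangent at (22, 9): λ = (3·22² + 19)/(2·9) ≡ 21/18. 18⁻¹ ≡ 21 (mod 29), so λ ≡ 21·21 ≡ 6.
  x = λ² - 22 - 22 = 36 - 44 ≡ 21; y = λ·(22 - 21) - 9 ≡ 26. → (21, 26)
3P: (21, 26) + (22, 9). λ = (9 - 26)/(22 - 21) ≡ 12/1 mod 29. 1⁻¹ ≡ 1 (mod 29), so λ ≡ 12.
  x = λ² - 21 - 22 = 144 - 43 ≡ 14; y = λ·(21 - 14) - 26 ≡ 0. → (14, 0)
4P: (14, 0) + (22, 9). λ = (9 - 0)/(22 - 14) ≡ 9/8 mod 29. 8⁻¹ ≡ 11 (mod 29), so λ ≡ 12.
  x = λ² - 14 - 22 = 144 - 36 ≡ 21; y = λ·(14 - 21) - 0 ≡ 3. → (21, 3)
5P: (21, 3) + (22, 9). λ = (9 - 3)/(22 - 21) ≡ 6/1 mod 29. 1⁻¹ ≡ 1 (mod 29), so λ ≡ 6.
  x = λ² - 21 - 22 = 36 - 43 ≡ 22; y = λ·(21 - 22) - 3 ≡ 20. → (22, 20)
6P: (22, 20) + (22, 9): same x and y₁ ≡ -y₂, so the sum is 𝒪.
6P = 𝒪, so the order is 6.

6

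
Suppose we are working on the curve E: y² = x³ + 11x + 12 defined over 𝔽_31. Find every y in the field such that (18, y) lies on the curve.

x³ + 11x + 12 = 6042 ≡ 28 (mod 31).
Square roots of 28 mod 31: 11 and 20 (since 11² = 121 ≡ 28).

11, 20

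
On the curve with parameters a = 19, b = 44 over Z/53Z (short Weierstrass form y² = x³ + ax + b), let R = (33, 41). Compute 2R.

(40, 12)

tangent at (33, 41): λ = (3·33² + 19)/(2·41) ≡ 0/29. 29⁻¹ ≡ 11 (mod 53), so λ ≡ 0·11 ≡ 0.
  x = λ² - 33 - 33 = 0 - 66 ≡ 40; y = λ·(33 - 40) - 41 ≡ 12. → (40, 12)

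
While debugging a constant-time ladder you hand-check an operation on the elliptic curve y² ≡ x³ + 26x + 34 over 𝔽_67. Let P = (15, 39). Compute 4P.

(12, 59)

Repeated addition: build up to 4P.
2P: tangent at (15, 39): λ = (3·15² + 26)/(2·39) ≡ 31/11. 11⁻¹ ≡ 61 (mod 67), so λ ≡ 31·61 ≡ 15.
  x = λ² - 15 - 15 = 225 - 30 ≡ 61; y = λ·(15 - 61) - 39 ≡ 8. → (61, 8)
3P: (61, 8) + (15, 39). λ = (39 - 8)/(15 - 61) ≡ 31/21 mod 67. 21⁻¹ ≡ 16 (mod 67) since 21·16 = 336 ≡ 1, so λ ≡ 27.
  x = λ² - 61 - 15 = 729 - 76 ≡ 50; y = λ·(61 - 50) - 8 ≡ 21. → (50, 21)
4P: (50, 21) + (15, 39). λ = (39 - 21)/(15 - 50) ≡ 18/32 mod 67. 32⁻¹ ≡ 44 (mod 67), so λ ≡ 55.
  x = λ² - 50 - 15 = 3025 - 65 ≡ 12; y = λ·(50 - 12) - 21 ≡ 59. → (12, 59)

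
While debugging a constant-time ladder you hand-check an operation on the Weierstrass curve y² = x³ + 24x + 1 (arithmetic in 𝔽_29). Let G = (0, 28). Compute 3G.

Repeated addition: build up to 3G.
2G: tangent at (0, 28): λ = (3·0² + 24)/(2·28) ≡ 24/27. 27⁻¹ ≡ 14 (mod 29) since 27·14 = 378 ≡ 1, so λ ≡ 24·14 ≡ 17.
  x = λ² - 0 - 0 = 289 - 0 ≡ 28; y = λ·(0 - 28) - 28 ≡ 18. → (28, 18)
3G: (28, 18) + (0, 28). λ = (28 - 18)/(0 - 28) ≡ 10/1 mod 29. 1⁻¹ ≡ 1 (mod 29) since 1·1 = 1 ≡ 1, so λ ≡ 10.
  x = λ² - 28 - 0 = 100 - 28 ≡ 14; y = λ·(28 - 14) - 18 ≡ 6. → (14, 6)

(14, 6)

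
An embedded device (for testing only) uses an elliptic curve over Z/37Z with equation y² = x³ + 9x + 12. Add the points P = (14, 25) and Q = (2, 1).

(25, 27)

(14, 25) + (2, 1). λ = (1 - 25)/(2 - 14) ≡ 13/25 mod 37. 25⁻¹ ≡ 3 (mod 37) since 25·3 = 75 ≡ 1, so λ ≡ 2.
  x = λ² - 14 - 2 = 4 - 16 ≡ 25; y = λ·(14 - 25) - 25 ≡ 27. → (25, 27)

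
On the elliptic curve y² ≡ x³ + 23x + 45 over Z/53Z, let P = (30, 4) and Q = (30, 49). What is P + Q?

The two points share x = 30 and their y-coordinates satisfy 4 + 49 ≡ 0 (mod 53), so they are inverses. Their sum is 𝒪.

O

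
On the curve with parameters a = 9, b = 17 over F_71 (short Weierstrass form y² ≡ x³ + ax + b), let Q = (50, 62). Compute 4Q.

Repeated addition: build up to 4Q.
2Q: tangent at (50, 62): λ = (3·50² + 9)/(2·62) ≡ 54/53. 53⁻¹ ≡ 67 (mod 71) since 53·67 = 3551 ≡ 1, so λ ≡ 54·67 ≡ 68.
  x = λ² - 50 - 50 = 4624 - 100 ≡ 51; y = λ·(50 - 51) - 62 ≡ 12. → (51, 12)
3Q: (51, 12) + (50, 62). λ = (62 - 12)/(50 - 51) ≡ 50/70 mod 71. 70⁻¹ ≡ 70 (mod 71), so λ ≡ 21.
  x = λ² - 51 - 50 = 441 - 101 ≡ 56; y = λ·(51 - 56) - 12 ≡ 25. → (56, 25)
4Q: (56, 25) + (50, 62). λ = (62 - 25)/(50 - 56) ≡ 37/65 mod 71. 65⁻¹ ≡ 59 (mod 71), so λ ≡ 53.
  x = λ² - 56 - 50 = 2809 - 106 ≡ 5; y = λ·(56 - 5) - 25 ≡ 51. → (5, 51)

(5, 51)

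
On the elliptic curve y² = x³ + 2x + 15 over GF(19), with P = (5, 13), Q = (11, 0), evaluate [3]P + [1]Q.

First 3P:
Repeated addition: build up to 3P.
2P: tangent at (5, 13): λ = (3·5² + 2)/(2·13) ≡ 1/7. 7⁻¹ ≡ 11 (mod 19), so λ ≡ 1·11 ≡ 11.
  x = λ² - 5 - 5 = 121 - 10 ≡ 16; y = λ·(5 - 16) - 13 ≡ 18. → (16, 18)
3P: (16, 18) + (5, 13). λ = (13 - 18)/(5 - 16) ≡ 14/8 mod 19. 8⁻¹ ≡ 12 (mod 19) since 8·12 = 96 ≡ 1, so λ ≡ 16.
  x = λ² - 16 - 5 = 256 - 21 ≡ 7; y = λ·(16 - 7) - 18 ≡ 12. → (7, 12)
3P = (7, 12).
Finally 3P + Q:
(7, 12) + (11, 0). λ = (0 - 12)/(11 - 7) ≡ 7/4 mod 19. 4⁻¹ ≡ 5 (mod 19), so λ ≡ 16.
  x = λ² - 7 - 11 = 256 - 18 ≡ 10; y = λ·(7 - 10) - 12 ≡ 16. → (10, 16)

(10, 16)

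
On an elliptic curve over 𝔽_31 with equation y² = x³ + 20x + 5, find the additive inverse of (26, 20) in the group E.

-(26, 20) = (26, -20 mod 31) = (26, 11).

(26, 11)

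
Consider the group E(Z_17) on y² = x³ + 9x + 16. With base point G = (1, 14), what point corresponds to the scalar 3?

(10, 16)

Repeated addition: build up to 3G.
2G: tangent at (1, 14): λ = (3·1² + 9)/(2·14) ≡ 12/11. 11⁻¹ ≡ 14 (mod 17), so λ ≡ 12·14 ≡ 15.
  x = λ² - 1 - 1 = 225 - 2 ≡ 2; y = λ·(1 - 2) - 14 ≡ 5. → (2, 5)
3G: (2, 5) + (1, 14). λ = (14 - 5)/(1 - 2) ≡ 9/16 mod 17. 16⁻¹ ≡ 16 (mod 17), so λ ≡ 8.
  x = λ² - 2 - 1 = 64 - 3 ≡ 10; y = λ·(2 - 10) - 5 ≡ 16. → (10, 16)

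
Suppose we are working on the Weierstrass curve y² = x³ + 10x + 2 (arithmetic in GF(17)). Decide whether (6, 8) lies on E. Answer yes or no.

no

y² = 8² ≡ 13; x³ + 10x + 2 = 278 ≡ 6 (mod 17). 13 ≠ 6.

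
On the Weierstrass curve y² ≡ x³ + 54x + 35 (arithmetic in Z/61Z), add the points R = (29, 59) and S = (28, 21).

(29, 59) + (28, 21). λ = (21 - 59)/(28 - 29) ≡ 23/60 mod 61. 60⁻¹ ≡ 60 (mod 61) since 60·60 = 3600 ≡ 1, so λ ≡ 38.
  x = λ² - 29 - 28 = 1444 - 57 ≡ 45; y = λ·(29 - 45) - 59 ≡ 4. → (45, 4)

(45, 4)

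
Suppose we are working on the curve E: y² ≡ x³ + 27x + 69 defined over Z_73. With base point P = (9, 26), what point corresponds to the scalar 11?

Repeated addition: build up to 11P.
2P: tangent at (9, 26): λ = (3·9² + 27)/(2·26) ≡ 51/52. 52⁻¹ ≡ 66 (mod 73), so λ ≡ 51·66 ≡ 8.
  x = λ² - 9 - 9 = 64 - 18 ≡ 46; y = λ·(9 - 46) - 26 ≡ 43. → (46, 43)
3P: (46, 43) + (9, 26). λ = (26 - 43)/(9 - 46) ≡ 56/36 mod 73. 36⁻¹ ≡ 71 (mod 73), so λ ≡ 34.
  x = λ² - 46 - 9 = 1156 - 55 ≡ 6; y = λ·(46 - 6) - 43 ≡ 3. → (6, 3)
4P: (6, 3) + (9, 26). λ = (26 - 3)/(9 - 6) ≡ 23/3 mod 73. 3⁻¹ ≡ 49 (mod 73) since 3·49 = 147 ≡ 1, so λ ≡ 32.
  x = λ² - 6 - 9 = 1024 - 15 ≡ 60; y = λ·(6 - 60) - 3 ≡ 21. → (60, 21)
5P: (60, 21) + (9, 26). λ = (26 - 21)/(9 - 60) ≡ 5/22 mod 73. 22⁻¹ ≡ 10 (mod 73), so λ ≡ 50.
  x = λ² - 60 - 9 = 2500 - 69 ≡ 22; y = λ·(60 - 22) - 21 ≡ 54. → (22, 54)
6P: (22, 54) + (9, 26). λ = (26 - 54)/(9 - 22) ≡ 45/60 mod 73. 60⁻¹ ≡ 28 (mod 73), so λ ≡ 19.
  x = λ² - 22 - 9 = 361 - 31 ≡ 38; y = λ·(22 - 38) - 54 ≡ 7. → (38, 7)
7P: (38, 7) + (9, 26). λ = (26 - 7)/(9 - 38) ≡ 19/44 mod 73. 44⁻¹ ≡ 5 (mod 73), so λ ≡ 22.
  x = λ² - 38 - 9 = 484 - 47 ≡ 72; y = λ·(38 - 72) - 7 ≡ 48. → (72, 48)
8P: (72, 48) + (9, 26). λ = (26 - 48)/(9 - 72) ≡ 51/10 mod 73. 10⁻¹ ≡ 22 (mod 73), so λ ≡ 27.
  x = λ² - 72 - 9 = 729 - 81 ≡ 64; y = λ·(72 - 64) - 48 ≡ 22. → (64, 22)
9P: (64, 22) + (9, 26). λ = (26 - 22)/(9 - 64) ≡ 4/18 mod 73. 18⁻¹ ≡ 69 (mod 73) since 18·69 = 1242 ≡ 1, so λ ≡ 57.
  x = λ² - 64 - 9 = 3249 - 73 ≡ 37; y = λ·(64 - 37) - 22 ≡ 57. → (37, 57)
10P: (37, 57) + (9, 26). λ = (26 - 57)/(9 - 37) ≡ 42/45 mod 73. 45⁻¹ ≡ 13 (mod 73), so λ ≡ 35.
  x = λ² - 37 - 9 = 1225 - 46 ≡ 11; y = λ·(37 - 11) - 57 ≡ 50. → (11, 50)
11P: (11, 50) + (9, 26). λ = (26 - 50)/(9 - 11) ≡ 49/71 mod 73. 71⁻¹ ≡ 36 (mod 73) since 71·36 = 2556 ≡ 1, so λ ≡ 12.
  x = λ² - 11 - 9 = 144 - 20 ≡ 51; y = λ·(11 - 51) - 50 ≡ 54. → (51, 54)

(51, 54)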